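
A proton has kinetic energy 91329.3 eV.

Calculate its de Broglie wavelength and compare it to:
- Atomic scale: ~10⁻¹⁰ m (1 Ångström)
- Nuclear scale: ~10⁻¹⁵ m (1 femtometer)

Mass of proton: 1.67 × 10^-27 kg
λ = 9.48 × 10^-14 m, which is between nuclear and atomic scales.

Using λ = h/√(2mKE):

KE = 91329.3 eV = 1.463 × 10^-14 J

λ = h/√(2mKE)
λ = (6.626 × 10^-34 J·s) / √(2 × 1.67 × 10^-27 kg × 1.463 × 10^-14 J)
λ = 9.48 × 10^-14 m

Comparison:
- Atomic scale (10⁻¹⁰ m): λ is 0.00095× this size
- Nuclear scale (10⁻¹⁵ m): λ is 95× this size

The wavelength is between nuclear and atomic scales.

This wavelength is appropriate for probing atomic structure but too large for nuclear physics experiments.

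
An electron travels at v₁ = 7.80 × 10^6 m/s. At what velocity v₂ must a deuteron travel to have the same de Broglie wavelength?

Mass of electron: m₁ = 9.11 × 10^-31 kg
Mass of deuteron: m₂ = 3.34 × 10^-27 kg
v₂ = 2.13 × 10^3 m/s

For equal de Broglie wavelengths: λ₁ = λ₂

h/(m₁v₁) = h/(m₂v₂)
m₁v₁ = m₂v₂
v₂ = v₁ · (m₁/m₂)

v₂ = 7.80 × 10^6 m/s × (9.11 × 10^-31 kg / 3.34 × 10^-27 kg)
v₂ = 2.13 × 10^3 m/s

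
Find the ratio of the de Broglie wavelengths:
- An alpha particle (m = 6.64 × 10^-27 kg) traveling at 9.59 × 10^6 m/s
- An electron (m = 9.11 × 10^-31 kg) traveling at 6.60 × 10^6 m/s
λ₁/λ₂ = 9.44 × 10^-5

Using λ = h/(mv):

λ₁ = h/(m₁v₁) = 1.04 × 10^-14 m
λ₂ = h/(m₂v₂) = 1.10 × 10^-10 m

Ratio λ₁/λ₂ = (m₂v₂)/(m₁v₁)
         = (9.11 × 10^-31 kg × 6.60 × 10^6 m/s) / (6.64 × 10^-27 kg × 9.59 × 10^6 m/s)
         = 9.44 × 10^-5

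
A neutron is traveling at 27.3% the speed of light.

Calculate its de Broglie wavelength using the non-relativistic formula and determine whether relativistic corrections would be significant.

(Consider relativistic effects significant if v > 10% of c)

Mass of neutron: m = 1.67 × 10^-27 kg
Yes, relativistic corrections are needed.

Using the non-relativistic de Broglie formula λ = h/(mv):

v = 27.3% × c = 8.184 × 10^7 m/s

λ = h/(mv)
λ = (6.626 × 10^-34 J·s) / (1.67 × 10^-27 kg × 8.184 × 10^7 m/s)
λ = 4.85 × 10^-15 m

Since v = 27.3% of c > 10% of c, relativistic corrections ARE significant and the actual wavelength would differ from this non-relativistic estimate.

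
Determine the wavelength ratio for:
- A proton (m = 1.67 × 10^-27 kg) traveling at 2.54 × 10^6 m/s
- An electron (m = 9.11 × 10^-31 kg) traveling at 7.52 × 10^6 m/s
λ₁/λ₂ = 1.62 × 10^-3

Using λ = h/(mv):

λ₁ = h/(m₁v₁) = 1.56 × 10^-13 m
λ₂ = h/(m₂v₂) = 9.67 × 10^-11 m

Ratio λ₁/λ₂ = (m₂v₂)/(m₁v₁)
         = (9.11 × 10^-31 kg × 7.52 × 10^6 m/s) / (1.67 × 10^-27 kg × 2.54 × 10^6 m/s)
         = 1.62 × 10^-3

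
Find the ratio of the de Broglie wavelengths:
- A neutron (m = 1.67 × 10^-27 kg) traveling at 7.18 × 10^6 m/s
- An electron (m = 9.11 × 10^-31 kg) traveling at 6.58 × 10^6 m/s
λ₁/λ₂ = 5.00 × 10^-4

Using λ = h/(mv):

λ₁ = h/(m₁v₁) = 5.53 × 10^-14 m
λ₂ = h/(m₂v₂) = 1.11 × 10^-10 m

Ratio λ₁/λ₂ = (m₂v₂)/(m₁v₁)
         = (9.11 × 10^-31 kg × 6.58 × 10^6 m/s) / (1.67 × 10^-27 kg × 7.18 × 10^6 m/s)
         = 5.00 × 10^-4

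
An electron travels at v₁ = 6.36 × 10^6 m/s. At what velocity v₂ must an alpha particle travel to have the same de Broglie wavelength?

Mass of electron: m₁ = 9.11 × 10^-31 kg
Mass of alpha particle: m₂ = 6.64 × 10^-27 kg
v₂ = 8.73 × 10^2 m/s

For equal de Broglie wavelengths: λ₁ = λ₂

h/(m₁v₁) = h/(m₂v₂)
m₁v₁ = m₂v₂
v₂ = v₁ · (m₁/m₂)

v₂ = 6.36 × 10^6 m/s × (9.11 × 10^-31 kg / 6.64 × 10^-27 kg)
v₂ = 8.73 × 10^2 m/s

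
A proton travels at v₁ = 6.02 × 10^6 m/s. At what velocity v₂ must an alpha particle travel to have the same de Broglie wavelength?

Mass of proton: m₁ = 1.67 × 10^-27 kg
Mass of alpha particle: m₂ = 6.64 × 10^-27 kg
v₂ = 1.51 × 10^6 m/s

For equal de Broglie wavelengths: λ₁ = λ₂

h/(m₁v₁) = h/(m₂v₂)
m₁v₁ = m₂v₂
v₂ = v₁ · (m₁/m₂)

v₂ = 6.02 × 10^6 m/s × (1.67 × 10^-27 kg / 6.64 × 10^-27 kg)
v₂ = 1.51 × 10^6 m/s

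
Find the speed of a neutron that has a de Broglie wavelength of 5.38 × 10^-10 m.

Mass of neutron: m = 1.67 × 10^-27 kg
7.37 × 10^2 m/s

From the de Broglie relation λ = h/(mv), we solve for v:

v = h/(mλ)
v = (6.626 × 10^-34 J·s) / (1.67 × 10^-27 kg × 5.38 × 10^-10 m)
v = 7.37 × 10^2 m/s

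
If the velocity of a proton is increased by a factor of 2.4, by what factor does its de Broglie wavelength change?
The wavelength decreases by a factor of 2.4.

From λ = h/(mv), the wavelength is inversely proportional to velocity:

λ ∝ 1/v

If v → 2.4v, then λ → λ/2.4

When velocity is increased by a factor of 2.4, the wavelength decreases by a factor of 2.4.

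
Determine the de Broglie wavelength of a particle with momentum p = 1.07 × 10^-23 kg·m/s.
6.19 × 10^-11 m

Using the de Broglie relation λ = h/p:

λ = h/p
λ = (6.626 × 10^-34 J·s) / (1.07 × 10^-23 kg·m/s)
λ = 6.19 × 10^-11 m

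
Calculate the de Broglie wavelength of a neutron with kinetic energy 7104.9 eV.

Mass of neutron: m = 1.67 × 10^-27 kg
3.40 × 10^-13 m

Using λ = h/√(2mKE):

First convert KE to Joules: KE = 7104.9 eV = 1.138 × 10^-15 J

λ = h/√(2mKE)
λ = (6.626 × 10^-34 J·s) / √(2 × 1.67 × 10^-27 kg × 1.138 × 10^-15 J)
λ = 3.40 × 10^-13 m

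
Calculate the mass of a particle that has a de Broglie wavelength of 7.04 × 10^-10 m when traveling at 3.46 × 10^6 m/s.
2.72 × 10^-31 kg

From the de Broglie relation λ = h/(mv), we solve for m:

m = h/(λv)
m = (6.626 × 10^-34 J·s) / (7.04 × 10^-10 m × 3.46 × 10^6 m/s)
m = 2.72 × 10^-31 kg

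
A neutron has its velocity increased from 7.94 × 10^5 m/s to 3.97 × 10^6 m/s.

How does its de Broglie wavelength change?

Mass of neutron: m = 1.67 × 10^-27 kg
The wavelength decreases by a factor of 5.

Using λ = h/(mv):

Initial wavelength: λ₁ = h/(mv₁) = 5.00 × 10^-13 m
Final wavelength: λ₂ = h/(mv₂) = 9.99 × 10^-14 m

Since λ ∝ 1/v, when velocity increases by a factor of 5, the wavelength decreases by a factor of 5.

λ₂/λ₁ = v₁/v₂ = 1/5

The wavelength decreases by a factor of 5.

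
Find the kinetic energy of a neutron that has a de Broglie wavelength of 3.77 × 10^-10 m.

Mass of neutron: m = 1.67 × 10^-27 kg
9.25 × 10^-22 J (or 5.77 × 10^-3 eV)

From λ = h/√(2mKE), we solve for KE:

λ² = h²/(2mKE)
KE = h²/(2mλ²)
KE = (6.626 × 10^-34 J·s)² / (2 × 1.67 × 10^-27 kg × (3.77 × 10^-10 m)²)
KE = 9.25 × 10^-22 J
KE = 5.77 × 10^-3 eV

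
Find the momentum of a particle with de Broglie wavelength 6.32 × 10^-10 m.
1.05 × 10^-24 kg·m/s

From the de Broglie relation λ = h/p, we solve for p:

p = h/λ
p = (6.626 × 10^-34 J·s) / (6.32 × 10^-10 m)
p = 1.05 × 10^-24 kg·m/s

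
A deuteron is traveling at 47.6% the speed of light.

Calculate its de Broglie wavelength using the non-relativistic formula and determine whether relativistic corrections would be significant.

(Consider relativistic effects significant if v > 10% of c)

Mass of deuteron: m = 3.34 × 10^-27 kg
Yes, relativistic corrections are needed.

Using the non-relativistic de Broglie formula λ = h/(mv):

v = 47.6% × c = 1.427 × 10^8 m/s

λ = h/(mv)
λ = (6.626 × 10^-34 J·s) / (3.34 × 10^-27 kg × 1.427 × 10^8 m/s)
λ = 1.39 × 10^-15 m

Since v = 47.6% of c > 10% of c, relativistic corrections ARE significant and the actual wavelength would differ from this non-relativistic estimate.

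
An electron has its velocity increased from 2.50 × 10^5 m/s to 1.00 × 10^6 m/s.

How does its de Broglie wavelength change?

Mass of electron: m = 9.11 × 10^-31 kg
The wavelength decreases by a factor of 4.

Using λ = h/(mv):

Initial wavelength: λ₁ = h/(mv₁) = 2.91 × 10^-9 m
Final wavelength: λ₂ = h/(mv₂) = 7.27 × 10^-10 m

Since λ ∝ 1/v, when velocity increases by a factor of 4, the wavelength decreases by a factor of 4.

λ₂/λ₁ = v₁/v₂ = 1/4

The wavelength decreases by a factor of 4.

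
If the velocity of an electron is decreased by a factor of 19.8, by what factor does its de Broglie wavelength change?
The wavelength increases by a factor of 19.8.

From λ = h/(mv), the wavelength is inversely proportional to velocity:

λ ∝ 1/v

If v → v/19.8, then λ → 19.8λ

When velocity is decreased by a factor of 19.8, the wavelength increases by a factor of 19.8.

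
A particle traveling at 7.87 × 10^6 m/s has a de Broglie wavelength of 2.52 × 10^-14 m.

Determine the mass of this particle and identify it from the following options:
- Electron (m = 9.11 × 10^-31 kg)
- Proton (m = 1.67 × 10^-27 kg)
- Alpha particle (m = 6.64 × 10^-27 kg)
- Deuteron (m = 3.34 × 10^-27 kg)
The particle is a deuteron.

From λ = h/(mv), solve for mass:

m = h/(λv)
m = (6.626 × 10^-34 J·s) / (2.52 × 10^-14 m × 7.87 × 10^6 m/s)
m = 3.34 × 10^-27 kg

Comparing with the listed masses, this is closest to a deuteron.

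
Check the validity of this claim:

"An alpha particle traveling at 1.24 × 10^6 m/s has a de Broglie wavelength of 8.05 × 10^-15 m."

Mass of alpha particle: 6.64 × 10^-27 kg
False

The claim is incorrect.

Using λ = h/(mv):
λ = (6.626 × 10^-34 J·s) / (6.64 × 10^-27 kg × 1.24 × 10^6 m/s)
λ = 8.05 × 10^-14 m

The actual wavelength differs from the claimed 8.05 × 10^-15 m.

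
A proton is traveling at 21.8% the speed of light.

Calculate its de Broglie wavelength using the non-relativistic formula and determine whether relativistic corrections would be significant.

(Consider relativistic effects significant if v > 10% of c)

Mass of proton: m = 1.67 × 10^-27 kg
Yes, relativistic corrections are needed.

Using the non-relativistic de Broglie formula λ = h/(mv):

v = 21.8% × c = 6.535 × 10^7 m/s

λ = h/(mv)
λ = (6.626 × 10^-34 J·s) / (1.67 × 10^-27 kg × 6.535 × 10^7 m/s)
λ = 6.07 × 10^-15 m

Since v = 21.8% of c > 10% of c, relativistic corrections ARE significant and the actual wavelength would differ from this non-relativistic estimate.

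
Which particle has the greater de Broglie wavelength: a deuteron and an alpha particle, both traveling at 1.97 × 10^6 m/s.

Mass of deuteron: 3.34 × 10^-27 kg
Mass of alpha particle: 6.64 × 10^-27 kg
The deuteron has the longer wavelength.

Using λ = h/(mv), since both particles have the same velocity, the wavelength depends only on mass.

For deuteron: λ₁ = h/(m₁v) = 1.01 × 10^-13 m
For alpha particle: λ₂ = h/(m₂v) = 5.07 × 10^-14 m

Since λ ∝ 1/m at constant velocity, the lighter particle has the longer wavelength.

The deuteron has the longer de Broglie wavelength.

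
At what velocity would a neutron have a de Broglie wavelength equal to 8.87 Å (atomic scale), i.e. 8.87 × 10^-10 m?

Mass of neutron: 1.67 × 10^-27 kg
4.47 × 10^2 m/s

From λ = h/(mv), solve for v:

v = h/(mλ)
v = (6.626 × 10^-34 J·s) / (1.67 × 10^-27 kg × 8.87 × 10^-10 m)
v = 4.47 × 10^2 m/s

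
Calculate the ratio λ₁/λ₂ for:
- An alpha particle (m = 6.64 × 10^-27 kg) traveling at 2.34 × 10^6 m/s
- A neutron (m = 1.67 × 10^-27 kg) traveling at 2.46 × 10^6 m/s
λ₁/λ₂ = 0.264

Using λ = h/(mv):

λ₁ = h/(m₁v₁) = 4.26 × 10^-14 m
λ₂ = h/(m₂v₂) = 1.61 × 10^-13 m

Ratio λ₁/λ₂ = (m₂v₂)/(m₁v₁)
         = (1.67 × 10^-27 kg × 2.46 × 10^6 m/s) / (6.64 × 10^-27 kg × 2.34 × 10^6 m/s)
         = 0.264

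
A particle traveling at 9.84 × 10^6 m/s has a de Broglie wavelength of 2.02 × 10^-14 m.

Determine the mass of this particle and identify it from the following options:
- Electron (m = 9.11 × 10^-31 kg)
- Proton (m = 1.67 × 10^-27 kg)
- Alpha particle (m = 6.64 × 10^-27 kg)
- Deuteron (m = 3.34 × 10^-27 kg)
The particle is a deuteron.

From λ = h/(mv), solve for mass:

m = h/(λv)
m = (6.626 × 10^-34 J·s) / (2.02 × 10^-14 m × 9.84 × 10^6 m/s)
m = 3.33 × 10^-27 kg

Comparing with the listed masses, this is closest to a deuteron.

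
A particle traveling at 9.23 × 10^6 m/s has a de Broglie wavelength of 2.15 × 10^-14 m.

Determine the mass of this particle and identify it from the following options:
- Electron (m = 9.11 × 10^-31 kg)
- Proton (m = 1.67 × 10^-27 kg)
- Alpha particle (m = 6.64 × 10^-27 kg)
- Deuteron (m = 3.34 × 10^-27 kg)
The particle is a deuteron.

From λ = h/(mv), solve for mass:

m = h/(λv)
m = (6.626 × 10^-34 J·s) / (2.15 × 10^-14 m × 9.23 × 10^6 m/s)
m = 3.34 × 10^-27 kg

Comparing with the listed masses, this is closest to a deuteron.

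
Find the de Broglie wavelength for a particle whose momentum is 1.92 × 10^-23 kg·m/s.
3.45 × 10^-11 m

Using the de Broglie relation λ = h/p:

λ = h/p
λ = (6.626 × 10^-34 J·s) / (1.92 × 10^-23 kg·m/s)
λ = 3.45 × 10^-11 m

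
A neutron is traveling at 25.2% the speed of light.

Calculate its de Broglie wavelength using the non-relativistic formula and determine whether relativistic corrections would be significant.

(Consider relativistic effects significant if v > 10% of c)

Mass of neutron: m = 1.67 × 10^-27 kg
Yes, relativistic corrections are needed.

Using the non-relativistic de Broglie formula λ = h/(mv):

v = 25.2% × c = 7.555 × 10^7 m/s

λ = h/(mv)
λ = (6.626 × 10^-34 J·s) / (1.67 × 10^-27 kg × 7.555 × 10^7 m/s)
λ = 5.25 × 10^-15 m

Since v = 25.2% of c > 10% of c, relativistic corrections ARE significant and the actual wavelength would differ from this non-relativistic estimate.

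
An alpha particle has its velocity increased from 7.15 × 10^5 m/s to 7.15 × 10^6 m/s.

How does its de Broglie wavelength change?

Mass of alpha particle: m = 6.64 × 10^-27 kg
The wavelength decreases by a factor of 10.

Using λ = h/(mv):

Initial wavelength: λ₁ = h/(mv₁) = 1.40 × 10^-13 m
Final wavelength: λ₂ = h/(mv₂) = 1.40 × 10^-14 m

Since λ ∝ 1/v, when velocity increases by a factor of 10, the wavelength decreases by a factor of 10.

λ₂/λ₁ = v₁/v₂ = 1/10

The wavelength decreases by a factor of 10.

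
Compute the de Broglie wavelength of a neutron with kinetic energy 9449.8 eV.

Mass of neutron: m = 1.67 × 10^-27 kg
2.95 × 10^-13 m

Using λ = h/√(2mKE):

First convert KE to Joules: KE = 9449.8 eV = 1.514 × 10^-15 J

λ = h/√(2mKE)
λ = (6.626 × 10^-34 J·s) / √(2 × 1.67 × 10^-27 kg × 1.514 × 10^-15 J)
λ = 2.95 × 10^-13 m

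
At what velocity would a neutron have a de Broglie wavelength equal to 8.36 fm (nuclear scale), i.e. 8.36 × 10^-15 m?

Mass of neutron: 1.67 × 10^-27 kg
4.75 × 10^7 m/s

From λ = h/(mv), solve for v:

v = h/(mλ)
v = (6.626 × 10^-34 J·s) / (1.67 × 10^-27 kg × 8.36 × 10^-15 m)
v = 4.75 × 10^7 m/s

Note: This velocity is 15.8% of the speed of light, so relativistic corrections would be needed for a more accurate calculation.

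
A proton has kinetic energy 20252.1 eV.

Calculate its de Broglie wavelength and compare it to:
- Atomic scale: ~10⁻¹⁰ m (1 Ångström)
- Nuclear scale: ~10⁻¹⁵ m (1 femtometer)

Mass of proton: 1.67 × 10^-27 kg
λ = 2.01 × 10^-13 m, which is between nuclear and atomic scales.

Using λ = h/√(2mKE):

KE = 20252.1 eV = 3.245 × 10^-15 J

λ = h/√(2mKE)
λ = (6.626 × 10^-34 J·s) / √(2 × 1.67 × 10^-27 kg × 3.245 × 10^-15 J)
λ = 2.01 × 10^-13 m

Comparison:
- Atomic scale (10⁻¹⁰ m): λ is 0.002× this size
- Nuclear scale (10⁻¹⁵ m): λ is 2e+02× this size

The wavelength is between nuclear and atomic scales.

This wavelength is appropriate for probing atomic structure but too large for nuclear physics experiments.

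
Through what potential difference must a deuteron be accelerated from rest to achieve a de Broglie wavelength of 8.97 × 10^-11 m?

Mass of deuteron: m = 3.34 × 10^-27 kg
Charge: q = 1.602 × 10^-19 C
5.10 × 10^-2 V

From λ = h/√(2mqV), we solve for V:

λ² = h²/(2mqV)
V = h²/(2mqλ²)
V = (6.626 × 10^-34 J·s)² / (2 × 3.34 × 10^-27 kg × 1.602 × 10^-19 C × (8.97 × 10^-11 m)²)
V = 5.10 × 10^-2 V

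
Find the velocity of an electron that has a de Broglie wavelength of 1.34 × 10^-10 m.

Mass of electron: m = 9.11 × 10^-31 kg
5.43 × 10^6 m/s

From the de Broglie relation λ = h/(mv), we solve for v:

v = h/(mλ)
v = (6.626 × 10^-34 J·s) / (9.11 × 10^-31 kg × 1.34 × 10^-10 m)
v = 5.43 × 10^6 m/s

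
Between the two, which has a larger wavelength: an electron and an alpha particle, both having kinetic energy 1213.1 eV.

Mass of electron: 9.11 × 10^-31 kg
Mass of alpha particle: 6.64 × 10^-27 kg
The electron has the longer wavelength.

Using λ = h/√(2mKE):

For electron: λ₁ = h/√(2m₁KE) = 3.52 × 10^-11 m
For alpha particle: λ₂ = h/√(2m₂KE) = 4.12 × 10^-13 m

Since λ ∝ 1/√m at constant kinetic energy, the lighter particle has the longer wavelength.

The electron has the longer de Broglie wavelength.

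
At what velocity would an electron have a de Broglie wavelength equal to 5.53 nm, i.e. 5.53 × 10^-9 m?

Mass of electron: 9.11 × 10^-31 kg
1.32 × 10^5 m/s

From λ = h/(mv), solve for v:

v = h/(mλ)
v = (6.626 × 10^-34 J·s) / (9.11 × 10^-31 kg × 5.53 × 10^-9 m)
v = 1.32 × 10^5 m/s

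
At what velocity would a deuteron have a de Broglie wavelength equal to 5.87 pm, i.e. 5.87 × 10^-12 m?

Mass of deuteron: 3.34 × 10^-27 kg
3.38 × 10^4 m/s

From λ = h/(mv), solve for v:

v = h/(mλ)
v = (6.626 × 10^-34 J·s) / (3.34 × 10^-27 kg × 5.87 × 10^-12 m)
v = 3.38 × 10^4 m/s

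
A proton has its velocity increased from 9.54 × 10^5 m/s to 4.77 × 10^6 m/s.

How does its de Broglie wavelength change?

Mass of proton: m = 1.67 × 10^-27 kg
The wavelength decreases by a factor of 5.

Using λ = h/(mv):

Initial wavelength: λ₁ = h/(mv₁) = 4.16 × 10^-13 m
Final wavelength: λ₂ = h/(mv₂) = 8.32 × 10^-14 m

Since λ ∝ 1/v, when velocity increases by a factor of 5, the wavelength decreases by a factor of 5.

λ₂/λ₁ = v₁/v₂ = 1/5

The wavelength decreases by a factor of 5.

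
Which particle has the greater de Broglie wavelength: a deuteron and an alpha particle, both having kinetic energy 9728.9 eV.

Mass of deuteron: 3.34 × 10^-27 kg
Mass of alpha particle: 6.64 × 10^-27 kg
The deuteron has the longer wavelength.

Using λ = h/√(2mKE):

For deuteron: λ₁ = h/√(2m₁KE) = 2.05 × 10^-13 m
For alpha particle: λ₂ = h/√(2m₂KE) = 1.46 × 10^-13 m

Since λ ∝ 1/√m at constant kinetic energy, the lighter particle has the longer wavelength.

The deuteron has the longer de Broglie wavelength.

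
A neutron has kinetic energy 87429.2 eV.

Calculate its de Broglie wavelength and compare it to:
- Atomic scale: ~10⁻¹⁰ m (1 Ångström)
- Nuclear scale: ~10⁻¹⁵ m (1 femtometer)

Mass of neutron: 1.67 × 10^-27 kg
λ = 9.69 × 10^-14 m, which is between nuclear and atomic scales.

Using λ = h/√(2mKE):

KE = 87429.2 eV = 1.401 × 10^-14 J

λ = h/√(2mKE)
λ = (6.626 × 10^-34 J·s) / √(2 × 1.67 × 10^-27 kg × 1.401 × 10^-14 J)
λ = 9.69 × 10^-14 m

Comparison:
- Atomic scale (10⁻¹⁰ m): λ is 0.00097× this size
- Nuclear scale (10⁻¹⁵ m): λ is 97× this size

The wavelength is between nuclear and atomic scales.

This wavelength is appropriate for probing atomic structure but too large for nuclear physics experiments.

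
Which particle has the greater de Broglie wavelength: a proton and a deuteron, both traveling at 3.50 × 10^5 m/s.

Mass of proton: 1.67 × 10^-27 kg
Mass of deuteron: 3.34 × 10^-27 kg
The proton has the longer wavelength.

Using λ = h/(mv), since both particles have the same velocity, the wavelength depends only on mass.

For proton: λ₁ = h/(m₁v) = 1.13 × 10^-12 m
For deuteron: λ₂ = h/(m₂v) = 5.67 × 10^-13 m

Since λ ∝ 1/m at constant velocity, the lighter particle has the longer wavelength.

The proton has the longer de Broglie wavelength.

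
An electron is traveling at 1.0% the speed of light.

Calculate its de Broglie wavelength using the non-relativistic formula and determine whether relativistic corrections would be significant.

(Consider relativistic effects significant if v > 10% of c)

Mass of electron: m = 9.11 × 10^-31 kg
No, relativistic corrections are not needed.

Using the non-relativistic de Broglie formula λ = h/(mv):

v = 1.0% × c = 2.998 × 10^6 m/s

λ = h/(mv)
λ = (6.626 × 10^-34 J·s) / (9.11 × 10^-31 kg × 2.998 × 10^6 m/s)
λ = 2.43 × 10^-10 m

Since v = 1.0% of c < 10% of c, relativistic corrections are NOT significant and this non-relativistic result is a good approximation.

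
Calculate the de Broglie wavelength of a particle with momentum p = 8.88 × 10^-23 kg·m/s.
7.46 × 10^-12 m

Using the de Broglie relation λ = h/p:

λ = h/p
λ = (6.626 × 10^-34 J·s) / (8.88 × 10^-23 kg·m/s)
λ = 7.46 × 10^-12 m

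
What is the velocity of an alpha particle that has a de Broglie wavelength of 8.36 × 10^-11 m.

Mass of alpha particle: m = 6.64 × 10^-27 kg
1.19 × 10^3 m/s

From the de Broglie relation λ = h/(mv), we solve for v:

v = h/(mλ)
v = (6.626 × 10^-34 J·s) / (6.64 × 10^-27 kg × 8.36 × 10^-11 m)
v = 1.19 × 10^3 m/s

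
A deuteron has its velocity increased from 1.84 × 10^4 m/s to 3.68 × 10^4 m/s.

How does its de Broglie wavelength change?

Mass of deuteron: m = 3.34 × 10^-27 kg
The wavelength decreases by a factor of 2.

Using λ = h/(mv):

Initial wavelength: λ₁ = h/(mv₁) = 1.08 × 10^-11 m
Final wavelength: λ₂ = h/(mv₂) = 5.39 × 10^-12 m

Since λ ∝ 1/v, when velocity increases by a factor of 2, the wavelength decreases by a factor of 2.

λ₂/λ₁ = v₁/v₂ = 1/2

The wavelength decreases by a factor of 2.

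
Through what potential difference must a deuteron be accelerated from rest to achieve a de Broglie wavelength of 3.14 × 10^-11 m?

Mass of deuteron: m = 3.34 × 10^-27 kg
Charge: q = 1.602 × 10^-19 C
4.16 × 10^-1 V

From λ = h/√(2mqV), we solve for V:

λ² = h²/(2mqV)
V = h²/(2mqλ²)
V = (6.626 × 10^-34 J·s)² / (2 × 3.34 × 10^-27 kg × 1.602 × 10^-19 C × (3.14 × 10^-11 m)²)
V = 4.16 × 10^-1 V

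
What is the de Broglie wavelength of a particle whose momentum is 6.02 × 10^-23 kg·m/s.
1.10 × 10^-11 m

Using the de Broglie relation λ = h/p:

λ = h/p
λ = (6.626 × 10^-34 J·s) / (6.02 × 10^-23 kg·m/s)
λ = 1.10 × 10^-11 m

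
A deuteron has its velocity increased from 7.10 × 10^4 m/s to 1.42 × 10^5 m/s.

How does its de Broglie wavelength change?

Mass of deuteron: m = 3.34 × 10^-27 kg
The wavelength decreases by a factor of 2.

Using λ = h/(mv):

Initial wavelength: λ₁ = h/(mv₁) = 2.79 × 10^-12 m
Final wavelength: λ₂ = h/(mv₂) = 1.40 × 10^-12 m

Since λ ∝ 1/v, when velocity increases by a factor of 2, the wavelength decreases by a factor of 2.

λ₂/λ₁ = v₁/v₂ = 1/2

The wavelength decreases by a factor of 2.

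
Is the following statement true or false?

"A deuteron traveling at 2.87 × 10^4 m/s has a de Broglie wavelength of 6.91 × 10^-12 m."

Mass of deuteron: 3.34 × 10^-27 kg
True

The claim is correct.

Using λ = h/(mv):
λ = (6.626 × 10^-34 J·s) / (3.34 × 10^-27 kg × 2.87 × 10^4 m/s)
λ = 6.91 × 10^-12 m

This matches the claimed value.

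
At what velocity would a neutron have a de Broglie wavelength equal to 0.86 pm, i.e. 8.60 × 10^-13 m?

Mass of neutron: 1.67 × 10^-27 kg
4.61 × 10^5 m/s

From λ = h/(mv), solve for v:

v = h/(mλ)
v = (6.626 × 10^-34 J·s) / (1.67 × 10^-27 kg × 8.60 × 10^-13 m)
v = 4.61 × 10^5 m/s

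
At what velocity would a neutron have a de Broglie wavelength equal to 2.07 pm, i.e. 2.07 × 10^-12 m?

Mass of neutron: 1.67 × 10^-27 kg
1.92 × 10^5 m/s

From λ = h/(mv), solve for v:

v = h/(mλ)
v = (6.626 × 10^-34 J·s) / (1.67 × 10^-27 kg × 2.07 × 10^-12 m)
v = 1.92 × 10^5 m/s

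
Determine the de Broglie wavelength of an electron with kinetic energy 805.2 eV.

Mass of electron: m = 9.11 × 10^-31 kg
4.32 × 10^-11 m

Using λ = h/√(2mKE):

First convert KE to Joules: KE = 805.2 eV = 1.290 × 10^-16 J

λ = h/√(2mKE)
λ = (6.626 × 10^-34 J·s) / √(2 × 9.11 × 10^-31 kg × 1.290 × 10^-16 J)
λ = 4.32 × 10^-11 m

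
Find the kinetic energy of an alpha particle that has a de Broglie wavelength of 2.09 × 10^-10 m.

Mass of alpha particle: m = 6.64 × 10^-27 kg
7.57 × 10^-22 J (or 4.72 × 10^-3 eV)

From λ = h/√(2mKE), we solve for KE:

λ² = h²/(2mKE)
KE = h²/(2mλ²)
KE = (6.626 × 10^-34 J·s)² / (2 × 6.64 × 10^-27 kg × (2.09 × 10^-10 m)²)
KE = 7.57 × 10^-22 J
KE = 4.72 × 10^-3 eV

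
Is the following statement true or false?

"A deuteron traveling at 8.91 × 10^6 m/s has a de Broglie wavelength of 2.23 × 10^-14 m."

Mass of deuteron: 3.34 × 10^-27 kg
True

The claim is correct.

Using λ = h/(mv):
λ = (6.626 × 10^-34 J·s) / (3.34 × 10^-27 kg × 8.91 × 10^6 m/s)
λ = 2.23 × 10^-14 m

This matches the claimed value.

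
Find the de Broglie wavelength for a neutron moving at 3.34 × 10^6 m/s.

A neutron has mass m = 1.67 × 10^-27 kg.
1.19 × 10^-13 m

Using the de Broglie relation λ = h/(mv):

λ = h/(mv)
λ = (6.626 × 10^-34 J·s) / (1.67 × 10^-27 kg × 3.34 × 10^6 m/s)
λ = 1.19 × 10^-13 m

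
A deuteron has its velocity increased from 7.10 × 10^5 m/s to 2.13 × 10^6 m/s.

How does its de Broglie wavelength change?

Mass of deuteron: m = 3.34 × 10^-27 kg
The wavelength decreases by a factor of 3.

Using λ = h/(mv):

Initial wavelength: λ₁ = h/(mv₁) = 2.79 × 10^-13 m
Final wavelength: λ₂ = h/(mv₂) = 9.31 × 10^-14 m

Since λ ∝ 1/v, when velocity increases by a factor of 3, the wavelength decreases by a factor of 3.

λ₂/λ₁ = v₁/v₂ = 1/3

The wavelength decreases by a factor of 3.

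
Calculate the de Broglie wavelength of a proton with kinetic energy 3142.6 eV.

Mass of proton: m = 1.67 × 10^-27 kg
5.11 × 10^-13 m

Using λ = h/√(2mKE):

First convert KE to Joules: KE = 3142.6 eV = 5.035 × 10^-16 J

λ = h/√(2mKE)
λ = (6.626 × 10^-34 J·s) / √(2 × 1.67 × 10^-27 kg × 5.035 × 10^-16 J)
λ = 5.11 × 10^-13 m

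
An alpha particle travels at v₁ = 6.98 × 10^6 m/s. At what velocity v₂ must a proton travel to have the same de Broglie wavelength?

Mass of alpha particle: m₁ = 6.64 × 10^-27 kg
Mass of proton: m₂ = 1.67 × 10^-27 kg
v₂ = 2.78 × 10^7 m/s

For equal de Broglie wavelengths: λ₁ = λ₂

h/(m₁v₁) = h/(m₂v₂)
m₁v₁ = m₂v₂
v₂ = v₁ · (m₁/m₂)

v₂ = 6.98 × 10^6 m/s × (6.64 × 10^-27 kg / 1.67 × 10^-27 kg)
v₂ = 2.78 × 10^7 m/s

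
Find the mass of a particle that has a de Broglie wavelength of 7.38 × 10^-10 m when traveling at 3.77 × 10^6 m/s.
2.38 × 10^-31 kg

From the de Broglie relation λ = h/(mv), we solve for m:

m = h/(λv)
m = (6.626 × 10^-34 J·s) / (7.38 × 10^-10 m × 3.77 × 10^6 m/s)
m = 2.38 × 10^-31 kg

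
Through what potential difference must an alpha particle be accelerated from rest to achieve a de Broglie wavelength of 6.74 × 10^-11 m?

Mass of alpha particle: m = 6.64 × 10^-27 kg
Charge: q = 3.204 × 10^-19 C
2.27 × 10^-2 V

From λ = h/√(2mqV), we solve for V:

λ² = h²/(2mqV)
V = h²/(2mqλ²)
V = (6.626 × 10^-34 J·s)² / (2 × 6.64 × 10^-27 kg × 3.204 × 10^-19 C × (6.74 × 10^-11 m)²)
V = 2.27 × 10^-2 V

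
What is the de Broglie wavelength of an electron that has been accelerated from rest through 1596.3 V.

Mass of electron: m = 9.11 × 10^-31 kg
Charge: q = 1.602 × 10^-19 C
3.07 × 10^-11 m

When a particle is accelerated through voltage V, it gains kinetic energy KE = qV.

The de Broglie wavelength is then λ = h/√(2mqV):

λ = h/√(2mqV)
λ = (6.626 × 10^-34 J·s) / √(2 × 9.11 × 10^-31 kg × 1.602 × 10^-19 C × 1596.3 V)
λ = 3.07 × 10^-11 m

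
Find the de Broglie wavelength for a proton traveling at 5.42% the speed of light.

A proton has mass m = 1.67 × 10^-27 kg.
2.44 × 10^-14 m

Using the de Broglie relation λ = h/(mv):

v = 5.42% × c = 1.625 × 10^7 m/s

λ = h/(mv)
λ = (6.626 × 10^-34 J·s) / (1.67 × 10^-27 kg × 1.625 × 10^7 m/s)
λ = 2.44 × 10^-14 m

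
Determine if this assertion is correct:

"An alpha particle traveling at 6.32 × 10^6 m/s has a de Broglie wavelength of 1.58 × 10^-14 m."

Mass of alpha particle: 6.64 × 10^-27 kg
True

The claim is correct.

Using λ = h/(mv):
λ = (6.626 × 10^-34 J·s) / (6.64 × 10^-27 kg × 6.32 × 10^6 m/s)
λ = 1.58 × 10^-14 m

This matches the claimed value.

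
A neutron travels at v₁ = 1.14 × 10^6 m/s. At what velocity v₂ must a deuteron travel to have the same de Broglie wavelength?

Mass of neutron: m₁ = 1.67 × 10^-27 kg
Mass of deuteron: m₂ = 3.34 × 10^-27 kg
v₂ = 5.70 × 10^5 m/s

For equal de Broglie wavelengths: λ₁ = λ₂

h/(m₁v₁) = h/(m₂v₂)
m₁v₁ = m₂v₂
v₂ = v₁ · (m₁/m₂)

v₂ = 1.14 × 10^6 m/s × (1.67 × 10^-27 kg / 3.34 × 10^-27 kg)
v₂ = 5.70 × 10^5 m/s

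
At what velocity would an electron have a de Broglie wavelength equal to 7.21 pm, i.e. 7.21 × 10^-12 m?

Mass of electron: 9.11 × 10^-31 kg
1.01 × 10^8 m/s

From λ = h/(mv), solve for v:

v = h/(mλ)
v = (6.626 × 10^-34 J·s) / (9.11 × 10^-31 kg × 7.21 × 10^-12 m)
v = 1.01 × 10^8 m/s

Note: This velocity is 33.6% of the speed of light, so relativistic corrections would be needed for a more accurate calculation.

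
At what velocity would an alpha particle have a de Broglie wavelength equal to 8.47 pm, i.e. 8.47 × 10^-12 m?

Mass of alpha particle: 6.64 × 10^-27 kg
1.18 × 10^4 m/s

From λ = h/(mv), solve for v:

v = h/(mλ)
v = (6.626 × 10^-34 J·s) / (6.64 × 10^-27 kg × 8.47 × 10^-12 m)
v = 1.18 × 10^4 m/s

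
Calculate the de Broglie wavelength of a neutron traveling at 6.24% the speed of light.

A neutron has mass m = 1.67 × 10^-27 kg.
2.12 × 10^-14 m

Using the de Broglie relation λ = h/(mv):

v = 6.24% × c = 1.871 × 10^7 m/s

λ = h/(mv)
λ = (6.626 × 10^-34 J·s) / (1.67 × 10^-27 kg × 1.871 × 10^7 m/s)
λ = 2.12 × 10^-14 m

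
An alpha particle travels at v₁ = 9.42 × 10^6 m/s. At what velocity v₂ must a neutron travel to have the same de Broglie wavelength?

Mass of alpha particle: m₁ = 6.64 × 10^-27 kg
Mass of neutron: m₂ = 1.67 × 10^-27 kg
v₂ = 3.75 × 10^7 m/s

For equal de Broglie wavelengths: λ₁ = λ₂

h/(m₁v₁) = h/(m₂v₂)
m₁v₁ = m₂v₂
v₂ = v₁ · (m₁/m₂)

v₂ = 9.42 × 10^6 m/s × (6.64 × 10^-27 kg / 1.67 × 10^-27 kg)
v₂ = 3.75 × 10^7 m/s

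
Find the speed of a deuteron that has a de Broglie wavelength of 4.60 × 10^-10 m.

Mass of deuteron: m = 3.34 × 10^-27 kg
4.31 × 10^2 m/s

From the de Broglie relation λ = h/(mv), we solve for v:

v = h/(mλ)
v = (6.626 × 10^-34 J·s) / (3.34 × 10^-27 kg × 4.60 × 10^-10 m)
v = 4.31 × 10^2 m/s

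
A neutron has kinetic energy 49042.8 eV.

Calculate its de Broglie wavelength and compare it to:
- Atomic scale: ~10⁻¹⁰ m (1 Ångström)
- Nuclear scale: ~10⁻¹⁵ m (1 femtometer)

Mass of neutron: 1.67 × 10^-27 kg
λ = 1.29 × 10^-13 m, which is between nuclear and atomic scales.

Using λ = h/√(2mKE):

KE = 49042.8 eV = 7.858 × 10^-15 J

λ = h/√(2mKE)
λ = (6.626 × 10^-34 J·s) / √(2 × 1.67 × 10^-27 kg × 7.858 × 10^-15 J)
λ = 1.29 × 10^-13 m

Comparison:
- Atomic scale (10⁻¹⁰ m): λ is 0.0013× this size
- Nuclear scale (10⁻¹⁵ m): λ is 1.3e+02× this size

The wavelength is between nuclear and atomic scales.

This wavelength is appropriate for probing atomic structure but too large for nuclear physics experiments.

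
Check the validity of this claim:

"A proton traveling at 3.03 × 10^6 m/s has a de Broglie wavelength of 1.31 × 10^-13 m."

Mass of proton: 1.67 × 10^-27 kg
True

The claim is correct.

Using λ = h/(mv):
λ = (6.626 × 10^-34 J·s) / (1.67 × 10^-27 kg × 3.03 × 10^6 m/s)
λ = 1.31 × 10^-13 m

This matches the claimed value.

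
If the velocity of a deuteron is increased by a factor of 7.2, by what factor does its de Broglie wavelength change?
The wavelength decreases by a factor of 7.2.

From λ = h/(mv), the wavelength is inversely proportional to velocity:

λ ∝ 1/v

If v → 7.2v, then λ → λ/7.2

When velocity is increased by a factor of 7.2, the wavelength decreases by a factor of 7.2.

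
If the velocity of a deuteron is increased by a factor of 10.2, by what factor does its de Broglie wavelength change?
The wavelength decreases by a factor of 10.2.

From λ = h/(mv), the wavelength is inversely proportional to velocity:

λ ∝ 1/v

If v → 10.2v, then λ → λ/10.2

When velocity is increased by a factor of 10.2, the wavelength decreases by a factor of 10.2.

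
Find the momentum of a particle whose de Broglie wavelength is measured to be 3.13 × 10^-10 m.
2.12 × 10^-24 kg·m/s

From the de Broglie relation λ = h/p, we solve for p:

p = h/λ
p = (6.626 × 10^-34 J·s) / (3.13 × 10^-10 m)
p = 2.12 × 10^-24 kg·m/s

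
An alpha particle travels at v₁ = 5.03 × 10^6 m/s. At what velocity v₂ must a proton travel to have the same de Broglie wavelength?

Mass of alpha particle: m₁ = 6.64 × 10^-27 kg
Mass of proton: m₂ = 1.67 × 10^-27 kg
v₂ = 2.00 × 10^7 m/s

For equal de Broglie wavelengths: λ₁ = λ₂

h/(m₁v₁) = h/(m₂v₂)
m₁v₁ = m₂v₂
v₂ = v₁ · (m₁/m₂)

v₂ = 5.03 × 10^6 m/s × (6.64 × 10^-27 kg / 1.67 × 10^-27 kg)
v₂ = 2.00 × 10^7 m/s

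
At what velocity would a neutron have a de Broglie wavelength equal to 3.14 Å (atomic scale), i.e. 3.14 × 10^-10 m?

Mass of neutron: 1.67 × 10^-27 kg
1.26 × 10^3 m/s

From λ = h/(mv), solve for v:

v = h/(mλ)
v = (6.626 × 10^-34 J·s) / (1.67 × 10^-27 kg × 3.14 × 10^-10 m)
v = 1.26 × 10^3 m/s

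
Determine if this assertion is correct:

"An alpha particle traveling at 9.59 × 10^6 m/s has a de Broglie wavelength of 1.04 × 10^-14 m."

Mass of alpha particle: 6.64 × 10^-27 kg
True

The claim is correct.

Using λ = h/(mv):
λ = (6.626 × 10^-34 J·s) / (6.64 × 10^-27 kg × 9.59 × 10^6 m/s)
λ = 1.04 × 10^-14 m

This matches the claimed value.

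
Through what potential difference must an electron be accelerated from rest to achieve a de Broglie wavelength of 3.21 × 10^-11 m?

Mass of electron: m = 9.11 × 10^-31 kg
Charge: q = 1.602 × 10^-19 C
1.46 × 10^3 V

From λ = h/√(2mqV), we solve for V:

λ² = h²/(2mqV)
V = h²/(2mqλ²)
V = (6.626 × 10^-34 J·s)² / (2 × 9.11 × 10^-31 kg × 1.602 × 10^-19 C × (3.21 × 10^-11 m)²)
V = 1.46 × 10^3 V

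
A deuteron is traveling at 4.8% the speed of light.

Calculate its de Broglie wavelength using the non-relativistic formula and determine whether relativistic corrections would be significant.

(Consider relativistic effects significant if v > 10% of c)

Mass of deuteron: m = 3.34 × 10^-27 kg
No, relativistic corrections are not needed.

Using the non-relativistic de Broglie formula λ = h/(mv):

v = 4.8% × c = 1.439 × 10^7 m/s

λ = h/(mv)
λ = (6.626 × 10^-34 J·s) / (3.34 × 10^-27 kg × 1.439 × 10^7 m/s)
λ = 1.38 × 10^-14 m

Since v = 4.8% of c < 10% of c, relativistic corrections are NOT significant and this non-relativistic result is a good approximation.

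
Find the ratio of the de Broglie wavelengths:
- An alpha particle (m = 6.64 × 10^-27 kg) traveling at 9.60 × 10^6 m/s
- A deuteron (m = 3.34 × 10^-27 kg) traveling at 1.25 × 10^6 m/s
λ₁/λ₂ = 0.0655

Using λ = h/(mv):

λ₁ = h/(m₁v₁) = 1.04 × 10^-14 m
λ₂ = h/(m₂v₂) = 1.59 × 10^-13 m

Ratio λ₁/λ₂ = (m₂v₂)/(m₁v₁)
         = (3.34 × 10^-27 kg × 1.25 × 10^6 m/s) / (6.64 × 10^-27 kg × 9.60 × 10^6 m/s)
         = 0.0655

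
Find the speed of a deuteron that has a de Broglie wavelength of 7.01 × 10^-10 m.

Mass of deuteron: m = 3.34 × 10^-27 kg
2.83 × 10^2 m/s

From the de Broglie relation λ = h/(mv), we solve for v:

v = h/(mλ)
v = (6.626 × 10^-34 J·s) / (3.34 × 10^-27 kg × 7.01 × 10^-10 m)
v = 2.83 × 10^2 m/s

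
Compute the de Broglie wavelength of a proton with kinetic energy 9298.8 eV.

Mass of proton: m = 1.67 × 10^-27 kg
2.97 × 10^-13 m

Using λ = h/√(2mKE):

First convert KE to Joules: KE = 9298.8 eV = 1.490 × 10^-15 J

λ = h/√(2mKE)
λ = (6.626 × 10^-34 J·s) / √(2 × 1.67 × 10^-27 kg × 1.490 × 10^-15 J)
λ = 2.97 × 10^-13 m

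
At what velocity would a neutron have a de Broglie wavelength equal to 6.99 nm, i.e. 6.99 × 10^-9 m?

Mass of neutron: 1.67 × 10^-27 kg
5.68 × 10^1 m/s

From λ = h/(mv), solve for v:

v = h/(mλ)
v = (6.626 × 10^-34 J·s) / (1.67 × 10^-27 kg × 6.99 × 10^-9 m)
v = 5.68 × 10^1 m/s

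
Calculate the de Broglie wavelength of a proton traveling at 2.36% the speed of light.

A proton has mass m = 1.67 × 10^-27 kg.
5.61 × 10^-14 m

Using the de Broglie relation λ = h/(mv):

v = 2.36% × c = 7.075 × 10^6 m/s

λ = h/(mv)
λ = (6.626 × 10^-34 J·s) / (1.67 × 10^-27 kg × 7.075 × 10^6 m/s)
λ = 5.61 × 10^-14 m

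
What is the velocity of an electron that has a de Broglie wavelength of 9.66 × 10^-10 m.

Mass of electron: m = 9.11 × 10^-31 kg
7.53 × 10^5 m/s

From the de Broglie relation λ = h/(mv), we solve for v:

v = h/(mλ)
v = (6.626 × 10^-34 J·s) / (9.11 × 10^-31 kg × 9.66 × 10^-10 m)
v = 7.53 × 10^5 m/s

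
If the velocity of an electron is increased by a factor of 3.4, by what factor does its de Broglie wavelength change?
The wavelength decreases by a factor of 3.4.

From λ = h/(mv), the wavelength is inversely proportional to velocity:

λ ∝ 1/v

If v → 3.4v, then λ → λ/3.4

When velocity is increased by a factor of 3.4, the wavelength decreases by a factor of 3.4.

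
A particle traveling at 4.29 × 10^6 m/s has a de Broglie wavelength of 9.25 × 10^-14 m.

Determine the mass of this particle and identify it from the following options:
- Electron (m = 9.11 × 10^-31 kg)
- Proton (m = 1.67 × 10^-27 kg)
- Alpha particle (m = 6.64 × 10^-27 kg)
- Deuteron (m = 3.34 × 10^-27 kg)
The particle is a proton.

From λ = h/(mv), solve for mass:

m = h/(λv)
m = (6.626 × 10^-34 J·s) / (9.25 × 10^-14 m × 4.29 × 10^6 m/s)
m = 1.67 × 10^-27 kg

Comparing with the listed masses, this is closest to a proton.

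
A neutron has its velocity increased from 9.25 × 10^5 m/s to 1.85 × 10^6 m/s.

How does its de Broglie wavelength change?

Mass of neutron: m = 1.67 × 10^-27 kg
The wavelength decreases by a factor of 2.

Using λ = h/(mv):

Initial wavelength: λ₁ = h/(mv₁) = 4.29 × 10^-13 m
Final wavelength: λ₂ = h/(mv₂) = 2.14 × 10^-13 m

Since λ ∝ 1/v, when velocity increases by a factor of 2, the wavelength decreases by a factor of 2.

λ₂/λ₁ = v₁/v₂ = 1/2

The wavelength decreases by a factor of 2.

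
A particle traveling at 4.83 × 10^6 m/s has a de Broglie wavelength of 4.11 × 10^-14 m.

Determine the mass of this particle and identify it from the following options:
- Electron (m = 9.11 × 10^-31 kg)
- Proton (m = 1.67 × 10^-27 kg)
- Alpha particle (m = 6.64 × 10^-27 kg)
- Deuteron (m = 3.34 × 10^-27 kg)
The particle is a deuteron.

From λ = h/(mv), solve for mass:

m = h/(λv)
m = (6.626 × 10^-34 J·s) / (4.11 × 10^-14 m × 4.83 × 10^6 m/s)
m = 3.34 × 10^-27 kg

Comparing with the listed masses, this is closest to a deuteron.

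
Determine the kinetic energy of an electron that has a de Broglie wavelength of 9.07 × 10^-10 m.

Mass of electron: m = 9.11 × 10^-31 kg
2.93 × 10^-19 J (or 1.83 eV)

From λ = h/√(2mKE), we solve for KE:

λ² = h²/(2mKE)
KE = h²/(2mλ²)
KE = (6.626 × 10^-34 J·s)² / (2 × 9.11 × 10^-31 kg × (9.07 × 10^-10 m)²)
KE = 2.93 × 10^-19 J
KE = 1.83 eV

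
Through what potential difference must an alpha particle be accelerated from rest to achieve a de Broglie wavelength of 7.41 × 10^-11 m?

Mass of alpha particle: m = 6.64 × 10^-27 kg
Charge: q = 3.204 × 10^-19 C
1.88 × 10^-2 V

From λ = h/√(2mqV), we solve for V:

λ² = h²/(2mqV)
V = h²/(2mqλ²)
V = (6.626 × 10^-34 J·s)² / (2 × 6.64 × 10^-27 kg × 3.204 × 10^-19 C × (7.41 × 10^-11 m)²)
V = 1.88 × 10^-2 V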